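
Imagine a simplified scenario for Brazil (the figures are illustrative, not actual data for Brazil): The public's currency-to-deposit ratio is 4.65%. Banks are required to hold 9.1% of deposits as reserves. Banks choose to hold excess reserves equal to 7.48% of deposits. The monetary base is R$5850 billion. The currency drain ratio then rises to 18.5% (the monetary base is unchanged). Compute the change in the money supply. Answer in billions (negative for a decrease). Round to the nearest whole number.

Initially m₁ = (1 + 0.0465) / (0.091 + 0.0748 + 0.0465) ≈ 4.92935, so M₁ = 4.92935 × 5850 = 28836.6975 billion.
After the change m₂ = (1 + 0.185) / (0.091 + 0.0748 + 0.185) ≈ 3.37799, so M₂ = 3.37799 × 5850 = 19761.2415 billion.
ΔM = M₂ − M₁ = 19761.2415 − 28836.6975 = -9075.456 billion.

-9075 billion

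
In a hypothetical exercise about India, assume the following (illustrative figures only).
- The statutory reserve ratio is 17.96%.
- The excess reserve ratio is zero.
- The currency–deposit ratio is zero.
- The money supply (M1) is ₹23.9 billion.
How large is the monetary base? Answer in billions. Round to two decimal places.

₹4.29 billion

With no currency drain and no excess reserves, the money multiplier is m = 1/rr = 1/0.1796 ≈ 5.56793.
The monetary base is MB = M / m = 23.9 / 5.56793 ≈ 4.2924 billion.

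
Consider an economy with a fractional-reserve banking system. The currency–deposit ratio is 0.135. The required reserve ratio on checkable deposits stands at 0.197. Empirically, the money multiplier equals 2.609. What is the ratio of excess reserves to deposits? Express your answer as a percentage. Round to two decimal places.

10.30%

Using m = 2.609. Since m = (1 + c)/(c + rr + e), the denominator satisfies c + rr + e = (1 + c)/m = (1 + 0.135) / 2.609 ≈ 0.435033.
With c = 0.135 and rr = 0.197, the ratio of excess reserves to deposits is 0.435033 − 0.135 − 0.197 = 0.103033.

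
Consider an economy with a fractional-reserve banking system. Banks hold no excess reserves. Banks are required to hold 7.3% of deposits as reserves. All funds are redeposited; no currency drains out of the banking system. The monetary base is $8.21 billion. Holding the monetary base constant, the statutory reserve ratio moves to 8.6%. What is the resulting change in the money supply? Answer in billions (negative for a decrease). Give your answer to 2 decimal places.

Initially m₁ = 1 / (0.073) ≈ 13.6986, so M₁ = 13.6986 × 8.21 ≈ 112.4655 billion.
After the change m₂ = 1 / (0.086) ≈ 11.6279, so M₂ = 11.6279 × 8.21 ≈ 95.4651 billion.
ΔM = M₂ − M₁ = 95.4651 − 112.4655 = -17.0004 billion.

-17.00 billion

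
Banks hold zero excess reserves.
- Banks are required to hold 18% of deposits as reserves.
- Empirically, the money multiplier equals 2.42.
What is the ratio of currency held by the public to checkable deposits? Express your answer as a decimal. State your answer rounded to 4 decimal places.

0.3975

Using m = 2.42. From m = (1 + c)/(c + rr + e), rearranging gives 1 + c = m·(c + rr + e), so c·(1 − m) = m·(rr + e) − 1.
Hence c = [m·(rr + e) − 1]/(1 − m) = [2.42 × (0.18 + 0) − 1] / (1 − 2.42) ≈ 0.397465.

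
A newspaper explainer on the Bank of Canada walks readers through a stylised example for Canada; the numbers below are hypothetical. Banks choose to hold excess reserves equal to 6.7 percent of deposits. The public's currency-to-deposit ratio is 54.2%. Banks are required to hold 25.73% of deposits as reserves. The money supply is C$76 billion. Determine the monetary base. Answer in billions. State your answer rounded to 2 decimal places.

The money multiplier is m = (1 + c) / (rr + e + c) = (1 + 0.542) / (0.2573 + 0.067 + 0.542) ≈ 1.77998.
MB = M / m = 76 / 1.77998 ≈ 42.6971 billion.

C$42.70 billion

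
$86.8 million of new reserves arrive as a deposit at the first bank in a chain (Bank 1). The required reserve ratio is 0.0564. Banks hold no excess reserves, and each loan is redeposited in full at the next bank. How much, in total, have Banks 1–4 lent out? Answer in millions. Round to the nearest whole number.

Bank i lends (1 − rr)^i of the original deposit: Bank 1 lends 86.8·0.9436 ≈ 81.9045, Bank 2 lends 86.8·0.9436² ≈ 77.2851, and so on.
Summing a geometric series: total = 86.8·[0.9436·(1 − 0.9436^4) / (1 − 0.9436)] ≈ 300.9289 million.

$301 million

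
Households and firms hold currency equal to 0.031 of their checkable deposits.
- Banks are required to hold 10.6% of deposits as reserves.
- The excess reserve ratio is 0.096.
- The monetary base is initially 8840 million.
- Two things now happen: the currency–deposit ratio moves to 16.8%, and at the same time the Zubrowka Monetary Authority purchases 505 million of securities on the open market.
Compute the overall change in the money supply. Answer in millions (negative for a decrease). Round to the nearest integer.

-9616 million

Before: m₁ = (1 + 0.031) / (0.106 + 0.096 + 0.031) ≈ 4.42489, MB₁ = 8840, so M₁ = 4.42489 × 8840 = 39116.0276 million.
After: m₂ = (1 + 0.168) / (0.106 + 0.096 + 0.168) ≈ 3.15676, MB₂ = 8840 + 505 = 9345, so M₂ = 3.15676 × 9345 = 29499.9222 million.
ΔM = M₂ − M₁ = 29499.9222 − 39116.0276 = -9616.1054 million.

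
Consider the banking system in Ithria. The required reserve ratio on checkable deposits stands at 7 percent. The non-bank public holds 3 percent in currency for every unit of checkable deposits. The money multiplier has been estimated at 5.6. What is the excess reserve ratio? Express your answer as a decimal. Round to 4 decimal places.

Using m = 5.6. Since m = (1 + c)/(c + rr + e), the denominator satisfies c + rr + e = (1 + c)/m = (1 + 0.03) / 5.6 ≈ 0.183929.
With c = 0.03 and rr = 0.07, the excess reserve ratio is 0.183929 − 0.03 − 0.07 = 0.083929.

0.0839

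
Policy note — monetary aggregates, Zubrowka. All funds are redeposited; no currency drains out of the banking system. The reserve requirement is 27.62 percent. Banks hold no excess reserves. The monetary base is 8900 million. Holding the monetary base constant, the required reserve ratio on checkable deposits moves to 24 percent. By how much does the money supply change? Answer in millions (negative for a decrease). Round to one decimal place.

4860.3 million

Initially m₁ = 1 / (0.2762) ≈ 3.620565, so M₁ = 3.620565 × 8900 = 32223.0285 million.
After the change m₂ = 1 / (0.24) ≈ 4.166667, so M₂ = 4.166667 × 8900 = 37083.3363 million.
ΔM = M₂ − M₁ = 37083.3363 − 32223.0285 = 4860.3078 million.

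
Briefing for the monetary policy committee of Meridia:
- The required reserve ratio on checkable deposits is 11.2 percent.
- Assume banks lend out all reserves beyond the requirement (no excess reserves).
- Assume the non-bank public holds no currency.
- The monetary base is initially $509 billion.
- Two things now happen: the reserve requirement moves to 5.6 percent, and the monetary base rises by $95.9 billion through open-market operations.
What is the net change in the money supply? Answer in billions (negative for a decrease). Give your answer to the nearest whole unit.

$6257 billion

Before: m₁ = 1 / (0.112) ≈ 8.9286, MB₁ = 509, so M₁ = 8.9286 × 509 = 4544.6574 billion.
After: m₂ = 1 / (0.056) ≈ 17.8571, MB₂ = 509 + 95.9 = 604.9, so M₂ = 17.8571 × 604.9 ≈ 10801.7598 billion.
ΔM = M₂ − M₁ = 10801.7598 − 4544.6574 = 6257.1024 billion.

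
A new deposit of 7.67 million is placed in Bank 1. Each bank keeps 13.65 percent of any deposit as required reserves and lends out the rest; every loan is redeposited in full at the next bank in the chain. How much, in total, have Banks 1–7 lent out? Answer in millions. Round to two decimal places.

Bank i lends (1 − rr)^i of the original deposit: Bank 1 lends 7.67·0.8635 ≈ 6.6230, Bank 2 lends 7.67·0.8635² ≈ 5.7190, and so on.
Summing a geometric series: total = 7.67·[0.8635·(1 − 0.8635^7) / (1 − 0.8635)] ≈ 31.1520 million.

31.15 million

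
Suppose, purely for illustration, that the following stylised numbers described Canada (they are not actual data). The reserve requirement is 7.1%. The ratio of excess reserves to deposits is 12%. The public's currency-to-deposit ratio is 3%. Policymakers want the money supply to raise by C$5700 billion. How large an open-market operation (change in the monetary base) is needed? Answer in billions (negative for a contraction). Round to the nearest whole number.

C$1223 billion

The money multiplier is m = (1 + c) / (rr + e + c) = (1 + 0.03) / (0.071 + 0.12 + 0.03) ≈ 4.66063.
ΔMB = ΔM / m = (+5700) / 4.66063 ≈ 1223.0106 billion.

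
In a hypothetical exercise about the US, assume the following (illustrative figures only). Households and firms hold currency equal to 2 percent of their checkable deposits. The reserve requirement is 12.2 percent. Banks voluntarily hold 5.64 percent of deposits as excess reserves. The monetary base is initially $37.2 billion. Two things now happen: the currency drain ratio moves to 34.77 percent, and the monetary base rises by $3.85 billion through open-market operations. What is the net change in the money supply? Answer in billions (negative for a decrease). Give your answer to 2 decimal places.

-86.09 billion

Before: m₁ = (1 + 0.02) / (0.122 + 0.0564 + 0.02) ≈ 5.14113, MB₁ = 37.2, so M₁ = 5.14113 × 37.2 ≈ 191.25 billion.
After: m₂ = (1 + 0.3477) / (0.122 + 0.0564 + 0.3477) ≈ 2.56168, MB₂ = 37.2 + 3.85 = 41.05, so M₂ = 2.56168 × 41.05 ≈ 105.157 billion.
ΔM = M₂ − M₁ = 105.157 − 191.25 = -86.093 billion.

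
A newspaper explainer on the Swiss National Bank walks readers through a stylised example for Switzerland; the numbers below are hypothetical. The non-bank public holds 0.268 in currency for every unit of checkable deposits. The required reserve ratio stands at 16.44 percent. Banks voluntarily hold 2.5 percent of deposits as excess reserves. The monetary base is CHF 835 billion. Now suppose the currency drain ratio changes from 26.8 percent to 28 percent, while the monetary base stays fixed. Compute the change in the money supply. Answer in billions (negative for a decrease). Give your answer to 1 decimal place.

Initially m₁ = (1 + 0.268) / (0.1644 + 0.025 + 0.268) ≈ 2.77219, so M₁ = 2.77219 × 835 ≈ 2314.7787 billion.
After the change m₂ = (1 + 0.28) / (0.1644 + 0.025 + 0.28) ≈ 2.72689, so M₂ = 2.72689 × 835 ≈ 2276.9531 billion.
ΔM = M₂ − M₁ = 2276.9531 − 2314.7787 = -37.8256 billion.

-37.8 billion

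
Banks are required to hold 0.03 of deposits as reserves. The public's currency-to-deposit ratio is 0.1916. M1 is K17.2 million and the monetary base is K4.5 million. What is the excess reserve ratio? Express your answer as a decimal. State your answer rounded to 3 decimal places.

0.090

Using m = M/MB = 17.2/4.5 ≈ 3.822222. Since m = (1 + c)/(c + rr + e), the denominator satisfies c + rr + e = (1 + c)/m = (1 + 0.1916) / 3.822222 ≈ 0.311756.
With c = 0.1916 and rr = 0.03, the excess reserve ratio is 0.311756 − 0.1916 − 0.03 = 0.090156.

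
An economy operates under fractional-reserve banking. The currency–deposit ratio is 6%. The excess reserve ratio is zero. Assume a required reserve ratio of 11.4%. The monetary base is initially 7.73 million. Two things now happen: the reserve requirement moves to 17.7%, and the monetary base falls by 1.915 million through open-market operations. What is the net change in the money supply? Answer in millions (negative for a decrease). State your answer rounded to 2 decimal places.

-21.08 million

Before: m₁ = (1 + 0.06) / (0.114 + 0.06) ≈ 6.0920, MB₁ = 7.73, so M₁ = 6.0920 × 7.73 ≈ 47.0912 million.
After: m₂ = (1 + 0.06) / (0.177 + 0.06) ≈ 4.4726, MB₂ = 7.73 − 1.915 = 5.815, so M₂ = 4.4726 × 5.815 ≈ 26.0082 million.
ΔM = M₂ − M₁ = 26.0082 − 47.0912 = -21.083 million.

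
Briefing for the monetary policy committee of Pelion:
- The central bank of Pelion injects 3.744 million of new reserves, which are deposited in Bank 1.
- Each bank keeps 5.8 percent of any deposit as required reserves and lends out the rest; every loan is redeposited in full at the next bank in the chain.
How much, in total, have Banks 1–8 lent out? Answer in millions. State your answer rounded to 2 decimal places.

Bank i lends (1 − rr)^i of the original deposit: Bank 1 lends 3.744·0.9420 ≈ 3.5268, Bank 2 lends 3.744·0.9420² ≈ 3.3223, and so on.
Summing a geometric series: total = 3.744·[0.9420·(1 − 0.9420^8) / (1 − 0.9420)] ≈ 23.1056 million.

23.11 million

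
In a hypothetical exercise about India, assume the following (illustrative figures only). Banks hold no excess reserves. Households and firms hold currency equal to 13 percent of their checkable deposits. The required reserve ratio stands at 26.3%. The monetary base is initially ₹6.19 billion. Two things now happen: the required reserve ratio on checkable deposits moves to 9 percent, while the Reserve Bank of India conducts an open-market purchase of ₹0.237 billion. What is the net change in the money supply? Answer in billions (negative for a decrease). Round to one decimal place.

Before: m₁ = (1 + 0.13) / (0.263 + 0.13) ≈ 2.8753, MB₁ = 6.19, so M₁ = 2.8753 × 6.19 ≈ 17.7981 billion.
After: m₂ = (1 + 0.13) / (0.09 + 0.13) ≈ 5.1364, MB₂ = 6.19 + 0.237 = 6.427, so M₂ = 5.1364 × 6.427 ≈ 33.0116 billion.
ΔM = M₂ − M₁ = 33.0116 − 17.7981 = 15.2135 billion.

₹15.2 billion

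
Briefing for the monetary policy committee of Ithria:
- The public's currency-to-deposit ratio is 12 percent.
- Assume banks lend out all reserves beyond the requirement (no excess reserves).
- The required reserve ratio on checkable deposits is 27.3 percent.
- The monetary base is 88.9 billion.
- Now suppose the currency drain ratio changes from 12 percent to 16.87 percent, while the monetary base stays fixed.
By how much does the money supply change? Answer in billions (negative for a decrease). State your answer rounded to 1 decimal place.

-18.1 billion

Initially m₁ = (1 + 0.12) / (0.273 + 0.12) ≈ 2.8499, so M₁ = 2.8499 × 88.9 ≈ 253.3561 billion.
After the change m₂ = (1 + 0.1687) / (0.273 + 0.1687) ≈ 2.6459, so M₂ = 2.6459 × 88.9 ≈ 235.2205 billion.
ΔM = M₂ − M₁ = 235.2205 − 253.3561 = -18.1356 billion.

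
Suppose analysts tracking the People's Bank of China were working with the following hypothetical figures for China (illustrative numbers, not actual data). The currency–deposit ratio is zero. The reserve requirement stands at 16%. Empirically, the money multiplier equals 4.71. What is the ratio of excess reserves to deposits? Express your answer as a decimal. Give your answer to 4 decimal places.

0.0523

Using m = 4.71. Since m = (1 + c)/(c + rr + e), the denominator satisfies c + rr + e = (1 + c)/m = (1 + 0) / 4.71 ≈ 0.212314.
With c = 0 and rr = 0.16, the ratio of excess reserves to deposits is 0.212314 − 0 − 0.16 = 0.052314.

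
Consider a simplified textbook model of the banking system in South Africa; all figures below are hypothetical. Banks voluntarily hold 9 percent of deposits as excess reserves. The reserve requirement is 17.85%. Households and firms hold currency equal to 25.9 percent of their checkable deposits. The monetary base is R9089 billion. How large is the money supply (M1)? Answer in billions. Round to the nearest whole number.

R21693 billion

The money multiplier is m = (1 + c) / (rr + e + c) = (1 + 0.259) / (0.1785 + 0.09 + 0.259) ≈ 2.38673.
So M = m × MB = 2.38673 × 9089 ≈ 21692.989 billion.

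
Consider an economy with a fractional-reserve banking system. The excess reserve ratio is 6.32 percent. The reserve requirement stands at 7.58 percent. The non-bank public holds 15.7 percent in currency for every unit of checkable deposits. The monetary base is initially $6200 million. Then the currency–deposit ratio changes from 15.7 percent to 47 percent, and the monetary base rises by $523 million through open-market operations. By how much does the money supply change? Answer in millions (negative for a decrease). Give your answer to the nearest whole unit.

Before: m₁ = (1 + 0.157) / (0.0758 + 0.0632 + 0.157) ≈ 3.90878, MB₁ = 6200, so M₁ = 3.90878 × 6200 = 24234.436 million.
After: m₂ = (1 + 0.47) / (0.0758 + 0.0632 + 0.47) ≈ 2.41379, MB₂ = 6200 + 523 = 6723, so M₂ = 2.41379 × 6723 ≈ 16227.9102 million.
ΔM = M₂ − M₁ = 16227.9102 − 24234.436 = -8006.5258 million.

-8007 million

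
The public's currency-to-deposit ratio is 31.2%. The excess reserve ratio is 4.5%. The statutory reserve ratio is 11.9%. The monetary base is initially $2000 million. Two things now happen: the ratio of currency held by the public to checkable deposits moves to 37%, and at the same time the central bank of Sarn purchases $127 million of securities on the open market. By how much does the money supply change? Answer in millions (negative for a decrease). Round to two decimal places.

-55.69 million

Before: m₁ = (1 + 0.312) / (0.119 + 0.045 + 0.312) ≈ 2.7563025, MB₁ = 2000, so M₁ = 2.7563025 × 2000 = 5512.605 million.
After: m₂ = (1 + 0.37) / (0.119 + 0.045 + 0.37) ≈ 2.5655431, MB₂ = 2000 + 127 = 2127, so M₂ = 2.5655431 × 2127 ≈ 5456.9102 million.
ΔM = M₂ − M₁ = 5456.9102 − 5512.605 = -55.6948 million.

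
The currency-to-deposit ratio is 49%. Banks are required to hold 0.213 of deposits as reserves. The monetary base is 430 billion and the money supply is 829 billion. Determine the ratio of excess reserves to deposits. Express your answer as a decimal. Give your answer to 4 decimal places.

Using m = M/MB = 829/430 ≈ 1.927907. Since m = (1 + c)/(c + rr + e), the denominator satisfies c + rr + e = (1 + c)/m = (1 + 0.49) / 1.927907 ≈ 0.772859.
With c = 0.49 and rr = 0.213, the ratio of excess reserves to deposits is 0.772859 − 0.49 − 0.213 = 0.069859.

0.0699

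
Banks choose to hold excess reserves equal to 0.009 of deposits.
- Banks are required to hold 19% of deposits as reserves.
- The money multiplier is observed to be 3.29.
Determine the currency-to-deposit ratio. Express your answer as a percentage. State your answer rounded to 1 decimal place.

15.1%

Using m = 3.29. From m = (1 + c)/(c + rr + e), rearranging gives 1 + c = m·(c + rr + e), so c·(1 − m) = m·(rr + e) − 1.
Hence c = [m·(rr + e) − 1]/(1 − m) = [3.29 × (0.19 + 0.009) − 1] / (1 − 3.29) ≈ 0.150782.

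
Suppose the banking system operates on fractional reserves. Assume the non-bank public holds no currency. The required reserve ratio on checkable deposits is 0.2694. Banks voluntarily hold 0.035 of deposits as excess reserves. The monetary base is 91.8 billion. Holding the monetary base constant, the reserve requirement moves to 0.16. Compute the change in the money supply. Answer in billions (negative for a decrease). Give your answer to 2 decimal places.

169.19 billion

Initially m₁ = 1 / (0.2694 + 0.035) ≈ 3.28515, so M₁ = 3.28515 × 91.8 ≈ 301.5768 billion.
After the change m₂ = 1 / (0.16 + 0.035) ≈ 5.12821, so M₂ = 5.12821 × 91.8 ≈ 470.7697 billion.
ΔM = M₂ − M₁ = 470.7697 − 301.5768 = 169.1929 billion.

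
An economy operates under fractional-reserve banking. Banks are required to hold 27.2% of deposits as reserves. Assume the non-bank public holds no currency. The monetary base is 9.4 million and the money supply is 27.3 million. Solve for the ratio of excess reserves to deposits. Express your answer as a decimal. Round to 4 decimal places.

Using m = M/MB = 27.3/9.4 ≈ 2.904255. Since m = (1 + c)/(c + rr + e), the denominator satisfies c + rr + e = (1 + c)/m = (1 + 0) / 2.904255 ≈ 0.344322.
With c = 0 and rr = 0.272, the ratio of excess reserves to deposits is 0.344322 − 0 − 0.272 = 0.072322.

0.0723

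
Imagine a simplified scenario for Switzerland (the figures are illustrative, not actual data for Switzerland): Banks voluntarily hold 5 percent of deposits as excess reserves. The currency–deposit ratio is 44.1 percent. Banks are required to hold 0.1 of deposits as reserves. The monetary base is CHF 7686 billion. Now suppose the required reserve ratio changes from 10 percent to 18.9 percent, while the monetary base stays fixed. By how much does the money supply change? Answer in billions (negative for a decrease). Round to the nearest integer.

Initially m₁ = (1 + 0.441) / (0.1 + 0.05 + 0.441) ≈ 2.43824, so M₁ = 2.43824 × 7686 ≈ 18740.3126 billion.
After the change m₂ = (1 + 0.441) / (0.189 + 0.05 + 0.441) ≈ 2.11912, so M₂ = 2.11912 × 7686 ≈ 16287.5563 billion.
ΔM = M₂ − M₁ = 16287.5563 − 18740.3126 = -2452.7563 billion.

-2453 billion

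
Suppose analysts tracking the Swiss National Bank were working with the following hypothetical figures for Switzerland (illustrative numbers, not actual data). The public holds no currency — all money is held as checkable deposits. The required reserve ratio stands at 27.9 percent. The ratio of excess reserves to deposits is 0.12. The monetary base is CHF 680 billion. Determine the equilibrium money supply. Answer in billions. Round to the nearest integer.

CHF 1704 billion

The money multiplier is m = 1 / (rr + e) = 1 / (0.279 + 0.12) ≈ 2.5063.
So M = m × MB = 2.5063 × 680 = 1704.284 billion.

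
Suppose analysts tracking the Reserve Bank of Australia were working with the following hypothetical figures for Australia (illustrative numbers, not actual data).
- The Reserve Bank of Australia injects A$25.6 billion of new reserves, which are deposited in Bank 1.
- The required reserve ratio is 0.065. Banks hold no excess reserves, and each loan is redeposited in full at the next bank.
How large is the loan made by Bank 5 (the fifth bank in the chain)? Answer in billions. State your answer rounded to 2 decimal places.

A$18.29 billion

Each bank lends a fraction (1 − rr) = 0.9350 of the deposit it receives, so Bank 5 receives 25.6·0.9350^4 and lends 25.6·0.9350^5 ≈ 18.2936 billion.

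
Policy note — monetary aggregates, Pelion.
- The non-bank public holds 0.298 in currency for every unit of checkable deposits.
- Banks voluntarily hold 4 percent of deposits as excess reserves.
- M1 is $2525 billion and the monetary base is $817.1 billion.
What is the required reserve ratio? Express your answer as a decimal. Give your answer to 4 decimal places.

0.0820

Using m = M/MB = 2525/817.1 ≈ 3.090197. Since m = (1 + c)/(c + rr + e), the denominator satisfies c + rr + e = (1 + c)/m = (1 + 0.298) / 3.090197 ≈ 0.420038.
With c = 0.298 and e = 0.04, the required reserve ratio is 0.420038 − 0.298 − 0.04 = 0.082038.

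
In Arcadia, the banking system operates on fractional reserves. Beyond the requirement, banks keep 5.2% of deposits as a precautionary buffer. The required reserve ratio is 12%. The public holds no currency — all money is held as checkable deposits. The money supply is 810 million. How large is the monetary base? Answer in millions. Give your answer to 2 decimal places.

139.32 million

The money multiplier is m = 1 / (rr + e) = 1 / (0.12 + 0.052) ≈ 5.813953.
MB = M / m = 810 / 5.813953 ≈ 139.32 million.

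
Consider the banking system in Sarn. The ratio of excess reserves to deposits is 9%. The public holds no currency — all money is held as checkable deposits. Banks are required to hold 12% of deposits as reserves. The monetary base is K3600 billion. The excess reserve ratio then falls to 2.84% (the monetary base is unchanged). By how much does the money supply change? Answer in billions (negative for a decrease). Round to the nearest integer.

K7116 billion

Initially m₁ = 1 / (0.12 + 0.09) ≈ 4.76190, so M₁ = 4.76190 × 3600 = 17142.84 billion.
After the change m₂ = 1 / (0.12 + 0.0284) ≈ 6.73854, so M₂ = 6.73854 × 3600 = 24258.744 billion.
ΔM = M₂ − M₁ = 24258.744 − 17142.84 = 7115.904 billion.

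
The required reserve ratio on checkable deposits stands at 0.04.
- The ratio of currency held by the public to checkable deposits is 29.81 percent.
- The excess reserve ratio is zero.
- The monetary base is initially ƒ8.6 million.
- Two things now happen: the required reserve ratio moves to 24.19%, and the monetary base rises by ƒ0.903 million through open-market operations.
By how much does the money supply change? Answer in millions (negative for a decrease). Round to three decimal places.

Before: m₁ = (1 + 0.2981) / (0.04 + 0.2981) ≈ 3.83940, MB₁ = 8.6, so M₁ = 3.83940 × 8.6 ≈ 33.0188 million.
After: m₂ = (1 + 0.2981) / (0.2419 + 0.2981) ≈ 2.40389, MB₂ = 8.6 + 0.903 = 9.503, so M₂ = 2.40389 × 9.503 ≈ 22.8442 million.
ΔM = M₂ − M₁ = 22.8442 − 33.0188 = -10.1746 million.

-10.175 million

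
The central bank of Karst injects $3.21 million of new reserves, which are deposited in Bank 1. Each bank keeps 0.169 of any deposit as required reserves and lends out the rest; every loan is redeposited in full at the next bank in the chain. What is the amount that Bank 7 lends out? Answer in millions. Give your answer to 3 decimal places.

$0.878 million

Each bank lends a fraction (1 − rr) = 0.8310 of the deposit it receives, so Bank 7 receives 3.21·0.8310^6 and lends 3.21·0.8310^7 ≈ 0.8784 million.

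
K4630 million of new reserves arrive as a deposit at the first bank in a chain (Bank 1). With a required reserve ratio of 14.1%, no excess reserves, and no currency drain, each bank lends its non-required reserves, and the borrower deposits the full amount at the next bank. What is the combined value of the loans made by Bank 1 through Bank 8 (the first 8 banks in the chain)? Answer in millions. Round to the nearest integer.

Bank i lends (1 − rr)^i of the original deposit: Bank 1 lends 4630·0.8590 = 3977.1700, Bank 2 lends 4630·0.8590² ≈ 3416.3890, and so on.
Summing a geometric series: total = 4630·[0.8590·(1 − 0.8590^8) / (1 − 0.8590)] ≈ 19845.0683 million.

K19845 million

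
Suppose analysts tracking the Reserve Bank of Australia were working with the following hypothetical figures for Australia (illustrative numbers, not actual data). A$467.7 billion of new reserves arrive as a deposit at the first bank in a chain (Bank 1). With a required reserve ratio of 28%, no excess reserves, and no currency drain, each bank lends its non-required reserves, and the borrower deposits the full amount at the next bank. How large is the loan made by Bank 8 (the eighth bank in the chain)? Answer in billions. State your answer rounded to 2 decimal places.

Each bank lends a fraction (1 − rr) = 0.7200 of the deposit it receives, so Bank 8 receives 467.7·0.7200^7 and lends 467.7·0.7200^8 ≈ 33.7775 billion.

A$33.78 billion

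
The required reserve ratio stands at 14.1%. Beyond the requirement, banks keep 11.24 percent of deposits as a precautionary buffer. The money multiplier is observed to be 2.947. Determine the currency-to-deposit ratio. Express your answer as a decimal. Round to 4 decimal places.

0.1301

Using m = 2.947. From m = (1 + c)/(c + rr + e), rearranging gives 1 + c = m·(c + rr + e), so c·(1 − m) = m·(rr + e) − 1.
Hence c = [m·(rr + e) − 1]/(1 − m) = [2.947 × (0.141 + 0.1124) − 1] / (1 − 2.947) ≈ 0.130062.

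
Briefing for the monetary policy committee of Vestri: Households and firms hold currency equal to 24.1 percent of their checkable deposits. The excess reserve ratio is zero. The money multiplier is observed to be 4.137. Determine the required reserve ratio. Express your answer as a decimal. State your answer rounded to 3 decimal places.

Using m = 4.137. Since m = (1 + c)/(c + rr + e), the denominator satisfies c + rr + e = (1 + c)/m = (1 + 0.241) / 4.137 ≈ 0.299976.
With c = 0.241 and e = 0, the required reserve ratio is 0.299976 − 0.241 − 0 = 0.058976.

0.059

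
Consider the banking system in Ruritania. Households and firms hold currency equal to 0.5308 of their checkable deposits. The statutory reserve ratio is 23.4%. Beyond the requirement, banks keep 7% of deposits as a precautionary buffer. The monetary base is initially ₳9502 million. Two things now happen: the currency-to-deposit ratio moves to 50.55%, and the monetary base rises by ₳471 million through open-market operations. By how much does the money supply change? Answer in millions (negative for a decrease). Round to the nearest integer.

Before: m₁ = (1 + 0.5308) / (0.234 + 0.07 + 0.5308) ≈ 1.83373, MB₁ = 9502, so M₁ = 1.83373 × 9502 ≈ 17424.1025 million.
After: m₂ = (1 + 0.5055) / (0.234 + 0.07 + 0.5055) ≈ 1.85979, MB₂ = 9502 + 471 = 9973, so M₂ = 1.85979 × 9973 ≈ 18547.6857 million.
ΔM = M₂ − M₁ = 18547.6857 − 17424.1025 = 1123.5832 million.

₳1124 million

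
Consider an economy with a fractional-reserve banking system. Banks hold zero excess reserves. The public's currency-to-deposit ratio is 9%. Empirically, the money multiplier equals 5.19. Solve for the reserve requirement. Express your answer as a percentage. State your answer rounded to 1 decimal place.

12.0%

Using m = 5.19. Since m = (1 + c)/(c + rr + e), the denominator satisfies c + rr + e = (1 + c)/m = (1 + 0.09) / 5.19 ≈ 0.210019.
With c = 0.09 and e = 0, the reserve requirement is 0.210019 − 0.09 − 0 = 0.120019.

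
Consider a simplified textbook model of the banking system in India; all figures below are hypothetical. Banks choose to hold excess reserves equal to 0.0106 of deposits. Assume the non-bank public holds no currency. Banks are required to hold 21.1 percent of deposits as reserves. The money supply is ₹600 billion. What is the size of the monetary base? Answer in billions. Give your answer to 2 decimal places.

₹132.96 billion

The money multiplier is m = 1 / (rr + e) = 1 / (0.211 + 0.0106) ≈ 4.512635.
MB = M / m = 600 / 4.512635 ≈ 132.96 billion.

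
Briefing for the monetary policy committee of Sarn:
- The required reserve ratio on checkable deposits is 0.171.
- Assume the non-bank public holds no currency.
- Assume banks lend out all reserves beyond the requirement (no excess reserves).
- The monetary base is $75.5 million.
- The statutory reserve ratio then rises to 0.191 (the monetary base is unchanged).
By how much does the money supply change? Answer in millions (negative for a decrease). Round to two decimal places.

-46.23 million

Initially m₁ = 1 / (0.171) ≈ 5.84795, so M₁ = 5.84795 × 75.5 ≈ 441.5202 million.
After the change m₂ = 1 / (0.191) ≈ 5.23560, so M₂ = 5.23560 × 75.5 = 395.2878 million.
ΔM = M₂ − M₁ = 395.2878 − 441.5202 = -46.2324 million.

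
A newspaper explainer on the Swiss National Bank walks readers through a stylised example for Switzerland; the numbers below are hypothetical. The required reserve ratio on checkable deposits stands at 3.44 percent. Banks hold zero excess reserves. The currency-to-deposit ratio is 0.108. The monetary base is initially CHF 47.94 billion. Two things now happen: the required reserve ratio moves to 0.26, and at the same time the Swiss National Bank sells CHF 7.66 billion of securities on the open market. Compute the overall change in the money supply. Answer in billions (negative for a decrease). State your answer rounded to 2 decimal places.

Before: m₁ = (1 + 0.108) / (0.0344 + 0.108) ≈ 7.78090, MB₁ = 47.94, so M₁ = 7.78090 × 47.94 ≈ 373.0163 billion.
After: m₂ = (1 + 0.108) / (0.26 + 0.108) ≈ 3.01087, MB₂ = 47.94 − 7.66 = 40.28, so M₂ = 3.01087 × 40.28 ≈ 121.2778 billion.
ΔM = M₂ − M₁ = 121.2778 − 373.0163 = -251.7385 billion.

-251.74 billion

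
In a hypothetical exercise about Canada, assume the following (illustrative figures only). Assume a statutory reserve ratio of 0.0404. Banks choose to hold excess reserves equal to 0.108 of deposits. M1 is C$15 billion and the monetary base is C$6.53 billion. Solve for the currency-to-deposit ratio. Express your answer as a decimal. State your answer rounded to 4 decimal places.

0.5081

Using m = M/MB = 15/6.53 ≈ 2.297090. From m = (1 + c)/(c + rr + e), rearranging gives 1 + c = m·(c + rr + e), so c·(1 − m) = m·(rr + e) − 1.
Hence c = [m·(rr + e) − 1]/(1 − m) = [2.297090 × (0.0404 + 0.108) − 1] / (1 − 2.297090) ≈ 0.508147.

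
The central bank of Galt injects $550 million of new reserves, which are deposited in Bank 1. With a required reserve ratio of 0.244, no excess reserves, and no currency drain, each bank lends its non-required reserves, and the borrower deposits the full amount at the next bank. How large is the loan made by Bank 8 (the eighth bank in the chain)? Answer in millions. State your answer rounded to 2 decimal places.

$58.69 million

Each bank lends a fraction (1 − rr) = 0.7560 of the deposit it receives, so Bank 8 receives 550·0.7560^7 and lends 550·0.7560^8 ≈ 58.6863 million.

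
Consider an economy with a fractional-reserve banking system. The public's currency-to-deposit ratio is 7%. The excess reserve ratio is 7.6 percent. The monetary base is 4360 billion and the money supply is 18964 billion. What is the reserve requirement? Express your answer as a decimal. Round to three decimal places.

0.100

Using m = M/MB = 18964/4360 ≈ 4.349541. Since m = (1 + c)/(c + rr + e), the denominator satisfies c + rr + e = (1 + c)/m = (1 + 0.07) / 4.349541 ≈ 0.246003.
With c = 0.07 and e = 0.076, the reserve requirement is 0.246003 − 0.07 − 0.076 = 0.100003.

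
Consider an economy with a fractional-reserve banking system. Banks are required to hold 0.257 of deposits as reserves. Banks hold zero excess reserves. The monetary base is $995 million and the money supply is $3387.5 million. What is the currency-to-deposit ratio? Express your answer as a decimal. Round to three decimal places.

Using m = M/MB = 3387.5/995 ≈ 3.404523. From m = (1 + c)/(c + rr + e), rearranging gives 1 + c = m·(c + rr + e), so c·(1 − m) = m·(rr + e) − 1.
Hence c = [m·(rr + e) − 1]/(1 − m) = [3.404523 × (0.257 + 0) − 1] / (1 − 3.404523) ≈ 0.052001.

0.052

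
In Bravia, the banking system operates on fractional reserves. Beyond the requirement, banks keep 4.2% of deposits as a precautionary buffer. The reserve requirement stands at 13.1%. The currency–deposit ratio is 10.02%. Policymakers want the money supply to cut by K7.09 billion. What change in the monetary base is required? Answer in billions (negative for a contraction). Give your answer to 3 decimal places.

The money multiplier is m = (1 + c) / (rr + e + c) = (1 + 0.1002) / (0.131 + 0.042 + 0.1002) ≈ 4.02709.
ΔMB = ΔM / m = (−7.09) / 4.02709 ≈ -1.7606 billion.

-1.761 billion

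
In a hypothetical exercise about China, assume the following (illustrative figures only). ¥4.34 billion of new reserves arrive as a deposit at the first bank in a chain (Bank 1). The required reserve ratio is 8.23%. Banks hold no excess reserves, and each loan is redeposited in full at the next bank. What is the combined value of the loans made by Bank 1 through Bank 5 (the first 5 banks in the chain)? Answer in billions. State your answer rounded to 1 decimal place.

Bank i lends (1 − rr)^i of the original deposit: Bank 1 lends 4.34·0.9177 ≈ 3.9828, Bank 2 lends 4.34·0.9177² ≈ 3.6550, and so on.
Summing a geometric series: total = 4.34·[0.9177·(1 − 0.9177^5) / (1 − 0.9177)] ≈ 16.8951 billion.

¥16.9 billion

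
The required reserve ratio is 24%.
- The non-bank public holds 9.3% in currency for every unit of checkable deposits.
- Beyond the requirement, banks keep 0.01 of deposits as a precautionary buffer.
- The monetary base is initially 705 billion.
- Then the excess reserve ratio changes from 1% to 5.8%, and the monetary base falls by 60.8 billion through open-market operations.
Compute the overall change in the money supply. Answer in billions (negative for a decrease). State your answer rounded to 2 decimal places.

-445.75 billion

Before: m₁ = (1 + 0.093) / (0.24 + 0.01 + 0.093) ≈ 3.186589, MB₁ = 705, so M₁ = 3.186589 × 705 ≈ 2246.5452 billion.
After: m₂ = (1 + 0.093) / (0.24 + 0.058 + 0.093) ≈ 2.795396, MB₂ = 705 − 60.8 = 644.2, so M₂ = 2.795396 × 644.2 ≈ 1800.7941 billion.
ΔM = M₂ − M₁ = 1800.7941 − 2246.5452 = -445.7511 billion.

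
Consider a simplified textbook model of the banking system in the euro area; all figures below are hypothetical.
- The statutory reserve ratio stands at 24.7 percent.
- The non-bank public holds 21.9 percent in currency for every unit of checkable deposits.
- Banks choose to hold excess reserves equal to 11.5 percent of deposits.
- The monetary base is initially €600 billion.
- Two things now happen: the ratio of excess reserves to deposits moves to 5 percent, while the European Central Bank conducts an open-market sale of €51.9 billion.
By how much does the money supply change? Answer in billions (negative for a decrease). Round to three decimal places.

€35.969 billion

Before: m₁ = (1 + 0.219) / (0.247 + 0.115 + 0.219) ≈ 2.0981067, MB₁ = 600, so M₁ = 2.0981067 × 600 ≈ 1258.864 billion.
After: m₂ = (1 + 0.219) / (0.247 + 0.05 + 0.219) = 2.3624031, MB₂ = 600 − 51.9 = 548.1, so M₂ = 2.3624031 × 548.1 ≈ 1294.8331 billion.
ΔM = M₂ − M₁ = 1294.8331 − 1258.864 = 35.9691 billion.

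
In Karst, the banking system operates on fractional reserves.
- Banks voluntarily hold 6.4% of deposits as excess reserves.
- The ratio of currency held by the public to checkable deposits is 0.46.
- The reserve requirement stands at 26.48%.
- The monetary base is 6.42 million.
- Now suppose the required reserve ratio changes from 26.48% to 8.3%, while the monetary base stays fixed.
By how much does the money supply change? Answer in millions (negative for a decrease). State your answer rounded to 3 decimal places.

Initially m₁ = (1 + 0.46) / (0.2648 + 0.064 + 0.46) ≈ 1.85091, so M₁ = 1.85091 × 6.42 ≈ 11.8828 million.
After the change m₂ = (1 + 0.46) / (0.083 + 0.064 + 0.46) ≈ 2.40527, so M₂ = 2.40527 × 6.42 ≈ 15.4418 million.
ΔM = M₂ − M₁ = 15.4418 − 11.8828 = 3.559 million.

3.559 million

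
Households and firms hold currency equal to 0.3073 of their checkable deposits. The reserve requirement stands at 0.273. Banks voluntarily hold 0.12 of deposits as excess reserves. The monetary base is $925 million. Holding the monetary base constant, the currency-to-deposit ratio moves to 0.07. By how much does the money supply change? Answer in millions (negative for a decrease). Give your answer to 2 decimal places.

Initially m₁ = (1 + 0.3073) / (0.273 + 0.12 + 0.3073) ≈ 1.866771, so M₁ = 1.866771 × 925 ≈ 1726.7632 million.
After the change m₂ = (1 + 0.07) / (0.273 + 0.12 + 0.07) ≈ 2.311015, so M₂ = 2.311015 × 925 ≈ 2137.6889 million.
ΔM = M₂ − M₁ = 2137.6889 − 1726.7632 = 410.9257 million.

$410.93 million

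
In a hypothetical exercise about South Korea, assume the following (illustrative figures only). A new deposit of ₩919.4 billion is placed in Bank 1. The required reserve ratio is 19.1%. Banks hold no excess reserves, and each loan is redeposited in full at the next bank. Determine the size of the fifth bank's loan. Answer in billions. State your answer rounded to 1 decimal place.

Each bank lends a fraction (1 − rr) = 0.8090 of the deposit it receives, so Bank 5 receives 919.4·0.8090^4 and lends 919.4·0.8090^5 ≈ 318.6010 billion.

₩318.6 billion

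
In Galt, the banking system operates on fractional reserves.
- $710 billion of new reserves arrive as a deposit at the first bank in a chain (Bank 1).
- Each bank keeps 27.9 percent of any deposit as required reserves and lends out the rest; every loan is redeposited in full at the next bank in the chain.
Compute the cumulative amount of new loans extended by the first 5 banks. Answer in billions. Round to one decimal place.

$1477.3 billion

Bank i lends (1 − rr)^i of the original deposit: Bank 1 lends 710·0.7210 = 511.9100, Bank 2 lends 710·0.7210² ≈ 369.0871, and so on.
Summing a geometric series: total = 710·[0.7210·(1 − 0.7210^5) / (1 − 0.7210)] ≈ 1477.3114 billion.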